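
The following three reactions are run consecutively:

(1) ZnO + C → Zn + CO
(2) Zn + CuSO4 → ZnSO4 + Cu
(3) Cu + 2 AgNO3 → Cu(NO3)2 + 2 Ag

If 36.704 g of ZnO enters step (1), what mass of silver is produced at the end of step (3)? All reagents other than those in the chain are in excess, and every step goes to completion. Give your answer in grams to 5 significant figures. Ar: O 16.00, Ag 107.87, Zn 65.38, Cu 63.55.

M(ZnO) = 65.38 + 16.00 = 81.38 g/mol.
M(Ag) = 107.87 g/mol.
n(ZnO) = 36.704 / 81.38 = 0.451020 mol.
Reaction (1): ZnO→Zn ratio 1:1 ⇒ n(Zn) = 0.451020 mol.
Reaction (2): Zn→Cu ratio 1:1 ⇒ n(Cu) = 0.451020 mol.
Reaction (3): Cu→Ag ratio 1:2 ⇒ n(Ag) = 0.902040 mol.
Mass of Ag = 0.902040 × 107.87 = 97.3030 g.

97.303 g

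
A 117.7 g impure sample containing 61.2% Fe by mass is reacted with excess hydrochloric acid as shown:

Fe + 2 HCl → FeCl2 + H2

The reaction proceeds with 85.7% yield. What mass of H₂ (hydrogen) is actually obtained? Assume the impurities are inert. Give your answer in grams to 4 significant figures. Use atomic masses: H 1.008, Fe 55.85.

Pure Fe available = 117.7 g × 0.612 = 72.032 g.
M(Fe) = 55.85 g/mol.
M(H2) = 2(1.008) = 2.016 g/mol.
n(Fe) = 72.032 g / 55.85 g/mol = 1.2897 mol.
From the equation the Fe:H2 mole ratio is 1:1, so n(H2) = 1.2897 × 1/1 = 1.2897 mol.
Mass of H2 = 1.2897 mol × 2.016 g/mol = 2.6001 g.
Actual mass collected = 2.6001 g × 0.857 = 2.2283 g.

2.228 g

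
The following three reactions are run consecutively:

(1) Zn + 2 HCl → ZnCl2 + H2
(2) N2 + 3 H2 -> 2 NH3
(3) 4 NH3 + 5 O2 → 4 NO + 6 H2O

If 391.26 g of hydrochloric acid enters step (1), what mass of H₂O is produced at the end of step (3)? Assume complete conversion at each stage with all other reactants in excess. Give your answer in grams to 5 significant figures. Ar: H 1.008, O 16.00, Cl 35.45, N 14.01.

96.672 g

M(HCl) = 1.008 + 35.45 = 36.458 g/mol.
M(H2O) = 2(1.008) + 16.00 = 18.016 g/mol.
n(HCl) = 391.26 / 36.458 = 10.7318 mol.
Reaction (1): HCl→H2 ratio 2:1 ⇒ n(H2) = 5.36590 mol.
Reaction (2): H2→NH3 ratio 3:2 ⇒ n(NH3) = 3.57727 mol.
Reaction (3): NH3→H2O ratio 4:6 ⇒ n(H2O) = 5.36590 mol.
Mass of H2O = 5.36590 × 18.016 = 96.6721 g.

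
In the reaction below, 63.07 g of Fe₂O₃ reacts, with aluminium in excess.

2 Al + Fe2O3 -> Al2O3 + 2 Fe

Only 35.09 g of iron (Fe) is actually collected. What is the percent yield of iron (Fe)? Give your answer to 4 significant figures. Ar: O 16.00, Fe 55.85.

79.54 %

M(Fe2O3) = 2(55.85) + 3(16.00) = 159.70 g/mol.
M(Fe) = 55.85 g/mol.
n(Fe2O3) = 63.070 g / 159.70 g/mol = 0.39493 mol.
From the equation the Fe2O3:Fe mole ratio is 1:2, so n(Fe) = 0.39493 × 2/1 = 0.78986 mol.
Mass of Fe = 0.78986 mol × 55.85 g/mol = 44.113 g.
This is the theoretical yield. Percent yield = 35.09 g / 44.113 g × 100% = 79.545%.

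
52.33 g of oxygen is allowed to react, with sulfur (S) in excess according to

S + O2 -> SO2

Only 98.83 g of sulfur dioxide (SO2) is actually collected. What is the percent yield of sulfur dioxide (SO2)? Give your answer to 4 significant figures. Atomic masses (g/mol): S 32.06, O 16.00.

94.34 %

M(O2) = 2(16.00) = 32.00 g/mol.
M(SO2) = 32.06 + 2(16.00) = 64.06 g/mol.
n(O2) = 52.330 g / 32.00 g/mol = 1.6353 mol.
From the equation the O2:SO2 mole ratio is 1:1, so n(SO2) = 1.6353 × 1/1 = 1.6353 mol.
Mass of SO2 = 1.6353 mol × 64.06 g/mol = 104.76 g.
This is the theoretical yield. Percent yield = 98.83 g / 104.76 g × 100% = 94.341%.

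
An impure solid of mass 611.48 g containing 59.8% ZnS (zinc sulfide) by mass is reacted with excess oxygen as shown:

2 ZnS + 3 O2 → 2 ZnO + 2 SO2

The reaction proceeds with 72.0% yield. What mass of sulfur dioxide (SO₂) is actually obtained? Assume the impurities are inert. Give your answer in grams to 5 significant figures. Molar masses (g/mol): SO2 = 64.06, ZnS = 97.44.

Pure ZnS available = 611.48 g × 0.598 = 365.665 g.
n(ZnS) = 365.665 g / 97.44 g/mol = 3.75272 mol.
From the equation the ZnS:SO2 mole ratio is 2:2, so n(SO2) = 3.75272 × 2/2 = 3.75272 mol.
Mass of SO2 = 3.75272 mol × 64.06 g/mol = 240.399 g.
Actual mass collected = 240.399 g × 0.720 = 173.087 g.

173.09 g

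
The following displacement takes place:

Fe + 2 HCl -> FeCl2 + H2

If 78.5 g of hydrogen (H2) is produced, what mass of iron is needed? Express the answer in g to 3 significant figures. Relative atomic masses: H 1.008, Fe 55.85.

2170 g

M(H2) = 2(1.008) = 2.016 g/mol.
M(Fe) = 55.85 g/mol.
n(H2) = 78.50 g / 2.016 g/mol = 38.94 mol.
From the equation the H2:Fe mole ratio is 1:1, so n(Fe) = 38.94 × 1/1 = 38.94 mol.
Mass of Fe = 38.94 mol × 55.85 g/mol = 2175 g.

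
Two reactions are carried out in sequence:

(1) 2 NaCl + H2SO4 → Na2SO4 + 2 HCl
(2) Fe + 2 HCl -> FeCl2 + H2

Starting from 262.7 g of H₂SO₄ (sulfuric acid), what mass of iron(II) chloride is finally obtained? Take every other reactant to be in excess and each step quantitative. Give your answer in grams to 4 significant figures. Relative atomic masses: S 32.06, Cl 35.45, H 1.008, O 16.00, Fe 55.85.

M(H2SO4) = 2(1.008) + 32.06 + 4(16.00) = 98.076 g/mol.
M(FeCl2) = 55.85 + 2(35.45) = 126.75 g/mol.
n(H2SO4) = 262.70 / 98.076 = 2.6785 mol.
Step 1 gives a 1:2 ratio of H2SO4 to HCl, so n(HCl) = 5.3571 mol.
In step 2 the HCl:FeCl2 ratio is 2:1, so n(FeCl2) = 2.6785 mol.
Mass of FeCl2 = 2.6785 × 126.75 = 339.50 g.

339.5 g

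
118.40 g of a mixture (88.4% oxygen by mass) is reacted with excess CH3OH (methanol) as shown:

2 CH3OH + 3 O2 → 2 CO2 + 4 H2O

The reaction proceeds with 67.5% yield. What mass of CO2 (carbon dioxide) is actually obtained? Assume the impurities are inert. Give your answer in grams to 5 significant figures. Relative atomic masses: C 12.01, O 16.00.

64.777 g

Pure O2 available = 118.40 g × 0.884 = 104.666 g.
M(O2) = 2(16.00) = 32.00 g/mol.
M(CO2) = 12.01 + 2(16.00) = 44.01 g/mol.
n(O2) = 104.666 g / 32.00 g/mol = 3.27080 mol.
From the equation the O2:CO2 mole ratio is 3:2, so n(CO2) = 3.27080 × 2/3 = 2.18053 mol.
Mass of CO2 = 2.18053 mol × 44.01 g/mol = 95.9653 g.
Actual mass collected = 95.9653 g × 0.675 = 64.7766 g.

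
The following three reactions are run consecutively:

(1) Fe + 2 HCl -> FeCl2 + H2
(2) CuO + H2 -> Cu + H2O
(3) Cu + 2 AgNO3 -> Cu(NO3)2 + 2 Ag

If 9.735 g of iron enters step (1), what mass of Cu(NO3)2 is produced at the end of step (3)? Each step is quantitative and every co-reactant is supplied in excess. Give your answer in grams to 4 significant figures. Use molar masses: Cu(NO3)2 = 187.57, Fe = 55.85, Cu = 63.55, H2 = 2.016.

n(Fe) = 9.735 / 55.85 = 0.17431 mol.
Reaction (1): Fe→H2 ratio 1:1 ⇒ n(H2) = 0.17431 mol.
Reaction (2): H2→Cu ratio 1:1 ⇒ n(Cu) = 0.17431 mol.
Reaction (3): Cu→Cu(NO3)2 ratio 1:1 ⇒ n(Cu(NO3)2) = 0.17431 mol.
Mass of Cu(NO3)2 = 0.17431 × 187.57 = 32.695 g.

32.69 g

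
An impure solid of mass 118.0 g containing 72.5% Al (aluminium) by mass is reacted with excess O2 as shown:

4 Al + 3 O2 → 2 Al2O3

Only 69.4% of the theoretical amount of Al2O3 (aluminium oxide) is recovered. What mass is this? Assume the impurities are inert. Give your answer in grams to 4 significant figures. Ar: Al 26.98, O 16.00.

112.2 g

Pure Al available = 118.0 g × 0.725 = 85.550 g.
M(Al) = 26.98 g/mol.
M(Al2O3) = 2(26.98) + 3(16.00) = 101.96 g/mol.
n(Al) = 85.550 g / 26.98 g/mol = 3.1709 mol.
From the equation the Al:Al2O3 mole ratio is 4:2, so n(Al2O3) = 3.1709 × 2/4 = 1.5854 mol.
Mass of Al2O3 = 1.5854 mol × 101.96 g/mol = 161.65 g.
Actual mass collected = 161.65 g × 0.694 = 112.19 g.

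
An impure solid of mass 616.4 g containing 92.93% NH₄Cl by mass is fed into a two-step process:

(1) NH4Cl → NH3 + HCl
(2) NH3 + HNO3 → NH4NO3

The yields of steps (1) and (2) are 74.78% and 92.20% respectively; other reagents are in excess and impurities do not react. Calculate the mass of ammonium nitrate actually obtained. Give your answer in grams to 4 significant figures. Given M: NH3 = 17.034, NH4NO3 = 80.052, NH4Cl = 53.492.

Pure NH4Cl = 616.4 × 0.9293 = 572.82 g.
n(NH4Cl) = 572.82 / 53.492 = 10.709 mol.
Step 1 (NH4Cl:NH3 = 1:1): theoretical n(NH3) = 10.709 mol; at 74.78% yield, n(NH3) = 8.0078 mol.
Step 2 (NH3:NH4NO3 = 1:1): theoretical n(NH4NO3) = 8.0078 mol, so theoretical mass = 8.0078 × 80.052 = 641.04 g.
At 92.20% yield, actual mass of NH4NO3 = 641.04 × 0.9220 = 591.04 g.

591.0 g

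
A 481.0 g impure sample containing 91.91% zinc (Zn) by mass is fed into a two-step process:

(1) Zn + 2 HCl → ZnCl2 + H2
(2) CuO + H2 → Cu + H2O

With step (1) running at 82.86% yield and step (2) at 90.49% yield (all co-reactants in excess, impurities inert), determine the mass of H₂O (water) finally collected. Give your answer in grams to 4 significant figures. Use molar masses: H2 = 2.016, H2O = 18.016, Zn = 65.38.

91.34 g

Pure Zn = 481.0 × 0.9191 = 442.09 g.
n(Zn) = 442.09 / 65.38 = 6.7618 mol.
Step 1 (Zn:H2 = 1:1): theoretical n(H2) = 6.7618 mol; at 82.86% yield, n(H2) = 5.6028 mol.
Step 2 (H2:H2O = 1:1): theoretical n(H2O) = 5.6028 mol, so theoretical mass = 5.6028 × 18.016 = 100.94 g.
At 90.49% yield, actual mass of H2O = 100.94 × 0.9049 = 91.341 g.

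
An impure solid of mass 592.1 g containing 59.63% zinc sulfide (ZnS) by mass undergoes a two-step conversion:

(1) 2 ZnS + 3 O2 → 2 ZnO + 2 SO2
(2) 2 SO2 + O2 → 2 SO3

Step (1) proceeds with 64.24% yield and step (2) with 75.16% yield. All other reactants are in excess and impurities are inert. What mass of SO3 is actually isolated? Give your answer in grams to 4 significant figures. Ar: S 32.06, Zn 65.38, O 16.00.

140.1 g

Pure ZnS = 592.1 × 0.5963 = 353.07 g.
M(ZnS) = 65.38 + 32.06 = 97.44 g/mol.
M(SO3) = 32.06 + 3(16.00) = 80.06 g/mol.
n(ZnS) = 353.07 / 97.44 = 3.6235 mol.
Step 1 (ZnS:SO2 = 2:2): theoretical n(SO2) = 3.6235 mol; at 64.24% yield, n(SO2) = 2.3277 mol.
Step 2 (SO2:SO3 = 2:2): theoretical n(SO3) = 2.3277 mol, so theoretical mass = 2.3277 × 80.06 = 186.36 g.
At 75.16% yield, actual mass of SO3 = 186.36 × 0.7516 = 140.07 g.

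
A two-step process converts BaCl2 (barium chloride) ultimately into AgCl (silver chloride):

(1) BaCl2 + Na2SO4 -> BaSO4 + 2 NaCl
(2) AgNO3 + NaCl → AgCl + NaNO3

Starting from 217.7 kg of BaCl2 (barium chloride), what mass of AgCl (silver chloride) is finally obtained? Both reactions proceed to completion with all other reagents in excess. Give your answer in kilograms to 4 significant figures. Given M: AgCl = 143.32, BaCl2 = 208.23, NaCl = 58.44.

217.7 kg = 217700 g.
n(BaCl2) = 217700 / 208.23 = 1045.5 mol.
Step 1 gives a 1:2 ratio of BaCl2 to NaCl, so n(NaCl) = 2091.0 mol.
In step 2 the NaCl:AgCl ratio is 1:1, so n(AgCl) = 2091.0 mol.
Mass of AgCl = 2091.0 × 143.32 = 299680 g = 299.7 kg.

299.7 kg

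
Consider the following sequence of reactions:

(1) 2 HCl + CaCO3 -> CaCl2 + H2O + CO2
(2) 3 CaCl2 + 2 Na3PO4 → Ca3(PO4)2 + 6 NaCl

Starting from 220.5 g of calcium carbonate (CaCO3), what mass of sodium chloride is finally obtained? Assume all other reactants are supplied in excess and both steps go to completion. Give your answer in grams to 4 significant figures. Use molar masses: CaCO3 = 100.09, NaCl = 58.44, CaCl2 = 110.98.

257.5 g

n(CaCO3) = 220.50 / 100.09 = 2.2030 mol.
Step 1 gives a 1:1 ratio of CaCO3 to CaCl2, so n(CaCl2) = 2.2030 mol.
In step 2 the CaCl2:NaCl ratio is 3:6, so n(NaCl) = 4.4060 mol.
Mass of NaCl = 4.4060 × 58.44 = 257.49 g.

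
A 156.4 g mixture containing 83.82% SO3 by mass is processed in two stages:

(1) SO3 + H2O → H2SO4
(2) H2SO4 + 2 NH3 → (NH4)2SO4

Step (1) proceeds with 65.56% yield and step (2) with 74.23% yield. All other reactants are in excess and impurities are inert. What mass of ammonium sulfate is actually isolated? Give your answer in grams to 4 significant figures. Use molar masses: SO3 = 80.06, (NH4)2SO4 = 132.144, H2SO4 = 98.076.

105.3 g

Pure SO3 = 156.4 × 0.8382 = 131.09 g.
n(SO3) = 131.09 / 80.06 = 1.6375 mol.
Step 1 (SO3:H2SO4 = 1:1): theoretical n(H2SO4) = 1.6375 mol; at 65.56% yield, n(H2SO4) = 1.0735 mol.
Step 2 (H2SO4:(NH4)2SO4 = 1:1): theoretical n((NH4)2SO4) = 1.0735 mol, so theoretical mass = 1.0735 × 132.144 = 141.86 g.
At 74.23% yield, actual mass of (NH4)2SO4 = 141.86 × 0.7423 = 105.30 g.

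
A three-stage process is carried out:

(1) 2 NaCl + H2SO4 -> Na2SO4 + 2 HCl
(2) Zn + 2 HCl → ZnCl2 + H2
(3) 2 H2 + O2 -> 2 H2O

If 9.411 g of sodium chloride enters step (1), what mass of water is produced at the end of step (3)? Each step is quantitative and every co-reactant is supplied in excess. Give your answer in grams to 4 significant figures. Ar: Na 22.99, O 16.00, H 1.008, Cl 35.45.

M(NaCl) = 22.99 + 35.45 = 58.44 g/mol.
M(H2O) = 2(1.008) + 16.00 = 18.016 g/mol.
n(NaCl) = 9.411 / 58.44 = 0.16104 mol.
Reaction (1): NaCl→HCl ratio 2:2 ⇒ n(HCl) = 0.16104 mol.
Reaction (2): HCl→H2 ratio 2:1 ⇒ n(H2) = 0.080518 mol.
Reaction (3): H2→H2O ratio 2:2 ⇒ n(H2O) = 0.080518 mol.
Mass of H2O = 0.080518 × 18.016 = 1.4506 g.

1.451 g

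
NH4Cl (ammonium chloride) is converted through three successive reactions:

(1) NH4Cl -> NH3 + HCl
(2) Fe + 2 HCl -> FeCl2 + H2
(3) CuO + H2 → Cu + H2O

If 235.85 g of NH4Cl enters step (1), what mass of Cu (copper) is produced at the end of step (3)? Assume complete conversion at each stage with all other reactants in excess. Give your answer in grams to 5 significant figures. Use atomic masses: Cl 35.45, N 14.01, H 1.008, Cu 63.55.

140.10 g

M(NH4Cl) = 14.01 + 4(1.008) + 35.45 = 53.492 g/mol.
M(Cu) = 63.55 g/mol.
n(NH4Cl) = 235.85 / 53.492 = 4.40907 mol.
Reaction (1): NH4Cl→HCl ratio 1:1 ⇒ n(HCl) = 4.40907 mol.
Reaction (2): HCl→H2 ratio 2:1 ⇒ n(H2) = 2.20454 mol.
Reaction (3): H2→Cu ratio 1:1 ⇒ n(Cu) = 2.20454 mol.
Mass of Cu = 2.20454 × 63.55 = 140.098 g.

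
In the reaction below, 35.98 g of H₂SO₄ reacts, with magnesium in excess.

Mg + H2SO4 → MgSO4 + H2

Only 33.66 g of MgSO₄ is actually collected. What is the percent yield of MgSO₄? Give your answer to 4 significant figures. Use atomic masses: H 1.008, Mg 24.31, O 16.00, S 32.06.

M(H2SO4) = 2(1.008) + 32.06 + 4(16.00) = 98.076 g/mol.
M(MgSO4) = 24.31 + 32.06 + 4(16.00) = 120.37 g/mol.
n(H2SO4) = 35.980 g / 98.076 g/mol = 0.36686 mol.
From the equation the H2SO4:MgSO4 mole ratio is 1:1, so n(MgSO4) = 0.36686 × 1/1 = 0.36686 mol.
Mass of MgSO4 = 0.36686 mol × 120.37 g/mol = 44.159 g.
This is the theoretical yield. Percent yield = 33.66 g / 44.159 g × 100% = 76.225%.

76.23 %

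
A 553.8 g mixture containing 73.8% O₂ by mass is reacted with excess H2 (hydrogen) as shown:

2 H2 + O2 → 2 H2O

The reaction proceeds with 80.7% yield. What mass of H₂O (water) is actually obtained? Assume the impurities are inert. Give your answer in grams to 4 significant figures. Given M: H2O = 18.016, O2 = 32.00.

Pure O2 available = 553.8 g × 0.738 = 408.70 g.
n(O2) = 408.70 g / 32.00 g/mol = 12.772 mol.
From the equation the O2:H2O mole ratio is 1:2, so n(H2O) = 12.772 × 2/1 = 25.544 mol.
Mass of H2O = 25.544 mol × 18.016 g/mol = 460.20 g.
Actual mass collected = 460.20 g × 0.807 = 371.38 g.

371.4 g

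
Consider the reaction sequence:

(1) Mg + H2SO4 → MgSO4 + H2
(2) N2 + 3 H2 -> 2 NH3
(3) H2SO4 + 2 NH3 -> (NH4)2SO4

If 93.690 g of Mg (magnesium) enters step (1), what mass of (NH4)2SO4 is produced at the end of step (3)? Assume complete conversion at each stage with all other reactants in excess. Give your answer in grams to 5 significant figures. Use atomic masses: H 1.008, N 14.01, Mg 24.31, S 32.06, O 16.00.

169.76 g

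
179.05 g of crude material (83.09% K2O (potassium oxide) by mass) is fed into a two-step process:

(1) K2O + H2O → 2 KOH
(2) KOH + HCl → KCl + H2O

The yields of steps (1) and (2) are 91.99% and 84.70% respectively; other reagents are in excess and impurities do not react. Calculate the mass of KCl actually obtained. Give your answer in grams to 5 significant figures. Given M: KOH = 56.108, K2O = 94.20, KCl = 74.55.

Pure K2O = 179.05 × 0.8309 = 148.773 g.
n(K2O) = 148.773 / 94.20 = 1.57933 mol.
Step 1 (K2O:KOH = 1:2): theoretical n(KOH) = 3.15865 mol; at 91.99% yield, n(KOH) = 2.90565 mol.
Step 2 (KOH:KCl = 1:1): theoretical n(KCl) = 2.90565 mol, so theoretical mass = 2.90565 × 74.55 = 216.616 g.
At 84.70% yield, actual mass of KCl = 216.616 × 0.8470 = 183.474 g.

183.47 g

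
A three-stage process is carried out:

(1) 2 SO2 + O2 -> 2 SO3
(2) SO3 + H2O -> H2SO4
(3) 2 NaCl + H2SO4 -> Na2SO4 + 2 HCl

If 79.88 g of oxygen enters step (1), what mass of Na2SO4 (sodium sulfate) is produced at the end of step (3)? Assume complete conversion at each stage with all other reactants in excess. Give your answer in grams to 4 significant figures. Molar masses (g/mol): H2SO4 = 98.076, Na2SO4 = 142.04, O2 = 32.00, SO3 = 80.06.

n(O2) = 79.88 / 32.00 = 2.4962 mol.
Reaction (1): O2→SO3 ratio 1:2 ⇒ n(SO3) = 4.9925 mol.
Reaction (2): SO3→H2SO4 ratio 1:1 ⇒ n(H2SO4) = 4.9925 mol.
Reaction (3): H2SO4→Na2SO4 ratio 1:1 ⇒ n(Na2SO4) = 4.9925 mol.
Mass of Na2SO4 = 4.9925 × 142.04 = 709.13 g.

709.1 g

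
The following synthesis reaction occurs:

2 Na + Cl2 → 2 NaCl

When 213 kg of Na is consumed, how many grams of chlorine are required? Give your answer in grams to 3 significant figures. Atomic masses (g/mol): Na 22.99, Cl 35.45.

M(Na) = 22.99 g/mol.
M(Cl2) = 2(35.45) = 70.90 g/mol.
Convert: 213 kg = 213000 g.
n(Na) = 213000 g / 22.99 g/mol = 9265 mol.
From the equation the Na:Cl2 mole ratio is 2:1, so n(Cl2) = 9265 × 1/2 = 4632 mol.
Mass of Cl2 = 4632 mol × 70.90 g/mol = 328400 g.

328000 g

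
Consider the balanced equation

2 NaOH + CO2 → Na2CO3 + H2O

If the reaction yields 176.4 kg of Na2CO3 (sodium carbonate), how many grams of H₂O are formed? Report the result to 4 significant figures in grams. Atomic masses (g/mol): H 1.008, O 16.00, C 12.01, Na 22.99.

29980 g

M(Na2CO3) = 2(22.99) + 12.01 + 3(16.00) = 105.99 g/mol.
M(H2O) = 2(1.008) + 16.00 = 18.016 g/mol.
Convert: 176.4 kg = 176400 g.
n(Na2CO3) = 176400 g / 105.99 g/mol = 1664.3 mol.
From the equation the Na2CO3:H2O mole ratio is 1:1, so n(H2O) = 1664.3 × 1/1 = 1664.3 mol.
Mass of H2O = 1664.3 mol × 18.016 g/mol = 29984 g.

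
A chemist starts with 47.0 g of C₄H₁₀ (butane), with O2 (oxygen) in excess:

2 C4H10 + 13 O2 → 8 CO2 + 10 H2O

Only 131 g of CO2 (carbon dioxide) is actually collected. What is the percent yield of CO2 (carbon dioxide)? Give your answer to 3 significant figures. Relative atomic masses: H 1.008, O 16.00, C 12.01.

M(C4H10) = 4(12.01) + 10(1.008) = 58.12 g/mol.
M(CO2) = 12.01 + 2(16.00) = 44.01 g/mol.
n(C4H10) = 47.00 g / 58.12 g/mol = 0.8087 mol.
From the equation the C4H10:CO2 mole ratio is 2:8, so n(CO2) = 0.8087 × 8/2 = 3.235 mol.
Mass of CO2 = 3.235 mol × 44.01 g/mol = 142.4 g.
This is the theoretical yield. Percent yield = 131 g / 142.4 g × 100% = 92.02%.

92.0 %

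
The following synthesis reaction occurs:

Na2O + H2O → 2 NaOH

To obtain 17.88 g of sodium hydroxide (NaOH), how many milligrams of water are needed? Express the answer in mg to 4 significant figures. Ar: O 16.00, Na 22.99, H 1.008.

M(NaOH) = 22.99 + 16.00 + 1.008 = 39.998 g/mol.
M(H2O) = 2(1.008) + 16.00 = 18.016 g/mol.
n(NaOH) = 17.880 g / 39.998 g/mol = 0.44702 mol.
From the equation the NaOH:H2O mole ratio is 2:1, so n(H2O) = 0.44702 × 1/2 = 0.22351 mol.
Mass of H2O = 0.22351 mol × 18.016 g/mol = 4.0268 g.
Converting to mg: 4.0268 g = 4027 mg.

4027 mg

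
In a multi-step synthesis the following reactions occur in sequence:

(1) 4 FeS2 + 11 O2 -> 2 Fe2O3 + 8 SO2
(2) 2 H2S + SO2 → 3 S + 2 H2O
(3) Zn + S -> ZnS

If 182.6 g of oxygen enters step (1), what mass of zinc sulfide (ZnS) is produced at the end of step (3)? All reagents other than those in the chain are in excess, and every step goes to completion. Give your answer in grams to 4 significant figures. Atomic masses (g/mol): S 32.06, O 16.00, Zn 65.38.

M(O2) = 2(16.00) = 32.00 g/mol.
M(ZnS) = 65.38 + 32.06 = 97.44 g/mol.
n(O2) = 182.6 / 32.00 = 5.7062 mol.
Reaction (1): O2→SO2 ratio 11:8 ⇒ n(SO2) = 4.1500 mol.
Reaction (2): SO2→S ratio 1:3 ⇒ n(S) = 12.450 mol.
Reaction (3): S→ZnS ratio 1:1 ⇒ n(ZnS) = 12.450 mol.
Mass of ZnS = 12.450 × 97.44 = 1213.1 g.

1213 g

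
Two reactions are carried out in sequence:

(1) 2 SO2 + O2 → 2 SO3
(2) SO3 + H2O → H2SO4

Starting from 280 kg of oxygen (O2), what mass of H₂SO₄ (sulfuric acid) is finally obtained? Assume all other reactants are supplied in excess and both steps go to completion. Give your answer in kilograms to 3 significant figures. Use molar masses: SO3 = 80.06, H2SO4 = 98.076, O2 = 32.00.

280 kg = 280000 g.
n(O2) = 280000 / 32.00 = 8750 mol.
Step 1 gives a 1:2 ratio of O2 to SO3, so n(SO3) = 17500 mol.
In step 2 the SO3:H2SO4 ratio is 1:1, so n(H2SO4) = 17500 mol.
Mass of H2SO4 = 17500 × 98.076 = 1.716 × 10^6 g = 1720 kg.

1720 kg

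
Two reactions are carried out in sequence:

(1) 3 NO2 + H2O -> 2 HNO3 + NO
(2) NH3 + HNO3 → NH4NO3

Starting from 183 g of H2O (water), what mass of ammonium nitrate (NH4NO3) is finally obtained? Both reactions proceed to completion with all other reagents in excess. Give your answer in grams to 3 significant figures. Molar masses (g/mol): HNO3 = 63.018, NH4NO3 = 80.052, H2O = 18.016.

n(H2O) = 183.0 / 18.016 = 10.16 mol.
Step 1 gives a 1:2 ratio of H2O to HNO3, so n(HNO3) = 20.32 mol.
In step 2 the HNO3:NH4NO3 ratio is 1:1, so n(NH4NO3) = 20.32 mol.
Mass of NH4NO3 = 20.32 × 80.052 = 1626 g.

1630 g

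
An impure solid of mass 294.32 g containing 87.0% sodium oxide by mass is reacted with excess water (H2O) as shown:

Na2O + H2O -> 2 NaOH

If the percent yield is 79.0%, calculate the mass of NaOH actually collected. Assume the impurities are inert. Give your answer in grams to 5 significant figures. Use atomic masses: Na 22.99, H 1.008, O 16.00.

261.09 g

Pure Na2O available = 294.32 g × 0.870 = 256.058 g.
M(Na2O) = 2(22.99) + 16.00 = 61.98 g/mol.
M(NaOH) = 22.99 + 16.00 + 1.008 = 39.998 g/mol.
n(Na2O) = 256.058 g / 61.98 g/mol = 4.13131 mol.
From the equation the Na2O:NaOH mole ratio is 1:2, so n(NaOH) = 4.13131 × 2/1 = 8.26261 mol.
Mass of NaOH = 8.26261 mol × 39.998 g/mol = 330.488 g.
Actual mass collected = 330.488 g × 0.790 = 261.086 g.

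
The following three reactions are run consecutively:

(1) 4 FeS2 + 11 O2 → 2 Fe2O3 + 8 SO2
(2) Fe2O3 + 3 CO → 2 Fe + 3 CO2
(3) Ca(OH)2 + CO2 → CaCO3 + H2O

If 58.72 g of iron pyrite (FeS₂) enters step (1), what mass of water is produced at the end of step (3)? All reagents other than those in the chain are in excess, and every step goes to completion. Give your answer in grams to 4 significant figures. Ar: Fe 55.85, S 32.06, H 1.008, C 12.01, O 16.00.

13.23 g

M(FeS2) = 55.85 + 2(32.06) = 119.97 g/mol.
M(H2O) = 2(1.008) + 16.00 = 18.016 g/mol.
n(FeS2) = 58.72 / 119.97 = 0.48946 mol.
Reaction (1): FeS2→Fe2O3 ratio 4:2 ⇒ n(Fe2O3) = 0.24473 mol.
Reaction (2): Fe2O3→CO2 ratio 1:3 ⇒ n(CO2) = 0.73418 mol.
Reaction (3): CO2→H2O ratio 1:1 ⇒ n(H2O) = 0.73418 mol.
Mass of H2O = 0.73418 × 18.016 = 13.227 g.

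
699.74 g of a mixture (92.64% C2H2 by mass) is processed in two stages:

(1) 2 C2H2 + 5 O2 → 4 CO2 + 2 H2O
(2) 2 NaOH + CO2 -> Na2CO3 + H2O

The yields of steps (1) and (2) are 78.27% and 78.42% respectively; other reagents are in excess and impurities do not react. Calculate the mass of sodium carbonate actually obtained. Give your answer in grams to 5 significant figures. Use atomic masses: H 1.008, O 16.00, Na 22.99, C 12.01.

Pure C2H2 = 699.74 × 0.9264 = 648.239 g.
M(C2H2) = 2(12.01) + 2(1.008) = 26.036 g/mol.
M(Na2CO3) = 2(22.99) + 12.01 + 3(16.00) = 105.99 g/mol.
n(C2H2) = 648.239 / 26.036 = 24.8978 mol.
Step 1 (C2H2:CO2 = 2:4): theoretical n(CO2) = 49.7956 mol; at 78.27% yield, n(CO2) = 38.9750 mol.
Step 2 (CO2:Na2CO3 = 1:1): theoretical n(Na2CO3) = 38.9750 mol, so theoretical mass = 38.9750 × 105.99 = 4130.96 g.
At 78.42% yield, actual mass of Na2CO3 = 4130.96 × 0.7842 = 3239.50 g.

3239.5 g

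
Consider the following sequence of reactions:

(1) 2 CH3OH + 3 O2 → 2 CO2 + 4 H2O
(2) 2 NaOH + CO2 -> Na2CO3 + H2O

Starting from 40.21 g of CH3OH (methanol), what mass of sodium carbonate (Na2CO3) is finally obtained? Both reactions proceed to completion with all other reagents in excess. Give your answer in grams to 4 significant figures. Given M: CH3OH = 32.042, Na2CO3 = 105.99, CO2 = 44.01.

133.0 g

n(CH3OH) = 40.210 / 32.042 = 1.2549 mol.
Step 1 gives a 2:2 ratio of CH3OH to CO2, so n(CO2) = 1.2549 mol.
In step 2 the CO2:Na2CO3 ratio is 1:1, so n(Na2CO3) = 1.2549 mol.
Mass of Na2CO3 = 1.2549 × 105.99 = 133.01 g.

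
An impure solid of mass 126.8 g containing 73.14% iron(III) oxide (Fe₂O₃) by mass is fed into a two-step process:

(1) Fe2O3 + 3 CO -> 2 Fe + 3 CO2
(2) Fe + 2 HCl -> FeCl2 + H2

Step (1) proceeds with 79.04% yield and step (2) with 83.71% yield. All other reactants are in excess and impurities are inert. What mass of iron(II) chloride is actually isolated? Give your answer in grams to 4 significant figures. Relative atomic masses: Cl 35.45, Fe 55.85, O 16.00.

97.40 g

Pure Fe2O3 = 126.8 × 0.7314 = 92.742 g.
M(Fe2O3) = 2(55.85) + 3(16.00) = 159.70 g/mol.
M(FeCl2) = 55.85 + 2(35.45) = 126.75 g/mol.
n(Fe2O3) = 92.742 / 159.70 = 0.58072 mol.
Step 1 (Fe2O3:Fe = 1:2): theoretical n(Fe) = 1.1614 mol; at 79.04% yield, n(Fe) = 0.91801 mol.
Step 2 (Fe:FeCl2 = 1:1): theoretical n(FeCl2) = 0.91801 mol, so theoretical mass = 0.91801 × 126.75 = 116.36 g.
At 83.71% yield, actual mass of FeCl2 = 116.36 × 0.8371 = 97.403 g.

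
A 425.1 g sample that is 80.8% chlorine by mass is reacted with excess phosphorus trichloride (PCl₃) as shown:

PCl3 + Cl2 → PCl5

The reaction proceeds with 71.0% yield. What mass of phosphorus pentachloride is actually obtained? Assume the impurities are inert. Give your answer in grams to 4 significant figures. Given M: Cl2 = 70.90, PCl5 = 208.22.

716.2 g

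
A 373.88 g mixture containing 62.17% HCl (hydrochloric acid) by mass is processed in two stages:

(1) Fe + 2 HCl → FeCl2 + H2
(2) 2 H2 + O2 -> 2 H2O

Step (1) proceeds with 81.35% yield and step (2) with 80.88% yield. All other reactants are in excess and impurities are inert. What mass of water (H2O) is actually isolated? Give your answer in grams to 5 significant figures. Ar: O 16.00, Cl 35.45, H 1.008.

37.787 g

Pure HCl = 373.88 × 0.6217 = 232.441 g.
M(HCl) = 1.008 + 35.45 = 36.458 g/mol.
M(H2O) = 2(1.008) + 16.00 = 18.016 g/mol.
n(HCl) = 232.441 / 36.458 = 6.37559 mol.
Step 1 (HCl:H2 = 2:1): theoretical n(H2) = 3.18779 mol; at 81.35% yield, n(H2) = 2.59327 mol.
Step 2 (H2:H2O = 2:2): theoretical n(H2O) = 2.59327 mol, so theoretical mass = 2.59327 × 18.016 = 46.7204 g.
At 80.88% yield, actual mass of H2O = 46.7204 × 0.8088 = 37.7874 g.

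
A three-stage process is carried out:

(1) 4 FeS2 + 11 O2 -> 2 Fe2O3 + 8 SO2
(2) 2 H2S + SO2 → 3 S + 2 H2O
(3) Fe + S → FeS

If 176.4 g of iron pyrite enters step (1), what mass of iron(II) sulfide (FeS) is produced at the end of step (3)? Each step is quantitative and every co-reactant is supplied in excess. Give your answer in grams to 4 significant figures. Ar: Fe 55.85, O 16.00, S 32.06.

M(FeS2) = 55.85 + 2(32.06) = 119.97 g/mol.
M(FeS) = 55.85 + 32.06 = 87.91 g/mol.
n(FeS2) = 176.4 / 119.97 = 1.4704 mol.
Reaction (1): FeS2→SO2 ratio 4:8 ⇒ n(SO2) = 2.9407 mol.
Reaction (2): SO2→S ratio 1:3 ⇒ n(S) = 8.8222 mol.
Reaction (3): S→FeS ratio 1:1 ⇒ n(FeS) = 8.8222 mol.
Mass of FeS = 8.8222 × 87.91 = 775.56 g.

775.6 g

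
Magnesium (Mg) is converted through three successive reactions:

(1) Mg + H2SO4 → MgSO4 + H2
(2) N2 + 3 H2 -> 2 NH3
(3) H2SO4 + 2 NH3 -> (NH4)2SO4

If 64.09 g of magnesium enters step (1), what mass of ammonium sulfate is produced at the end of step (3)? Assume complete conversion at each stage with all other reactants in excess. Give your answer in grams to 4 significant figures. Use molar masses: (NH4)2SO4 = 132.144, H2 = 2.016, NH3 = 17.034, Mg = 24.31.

116.1 g

n(Mg) = 64.09 / 24.31 = 2.6364 mol.
Reaction (1): Mg→H2 ratio 1:1 ⇒ n(H2) = 2.6364 mol.
Reaction (2): H2→NH3 ratio 3:2 ⇒ n(NH3) = 1.7576 mol.
Reaction (3): NH3→(NH4)2SO4 ratio 2:1 ⇒ n((NH4)2SO4) = 0.87879 mol.
Mass of (NH4)2SO4 = 0.87879 × 132.144 = 116.13 g.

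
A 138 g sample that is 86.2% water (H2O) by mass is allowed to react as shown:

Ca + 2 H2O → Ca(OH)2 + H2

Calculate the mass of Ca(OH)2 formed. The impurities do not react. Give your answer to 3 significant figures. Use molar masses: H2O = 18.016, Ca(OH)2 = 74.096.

245 g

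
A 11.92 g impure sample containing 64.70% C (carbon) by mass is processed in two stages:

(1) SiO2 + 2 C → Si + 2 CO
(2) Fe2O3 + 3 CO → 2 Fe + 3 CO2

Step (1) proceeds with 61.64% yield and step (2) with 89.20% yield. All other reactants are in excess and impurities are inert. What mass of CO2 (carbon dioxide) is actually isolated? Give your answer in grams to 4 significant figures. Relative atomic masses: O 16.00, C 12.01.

Pure C = 11.92 × 0.6470 = 7.7122 g.
M(C) = 12.01 g/mol.
M(CO2) = 12.01 + 2(16.00) = 44.01 g/mol.
n(C) = 7.7122 / 12.01 = 0.64215 mol.
Step 1 (C:CO = 2:2): theoretical n(CO) = 0.64215 mol; at 61.64% yield, n(CO) = 0.39582 mol.
Step 2 (CO:CO2 = 3:3): theoretical n(CO2) = 0.39582 mol, so theoretical mass = 0.39582 × 44.01 = 17.420 g.
At 89.20% yield, actual mass of CO2 = 17.420 × 0.8920 = 15.539 g.

15.54 g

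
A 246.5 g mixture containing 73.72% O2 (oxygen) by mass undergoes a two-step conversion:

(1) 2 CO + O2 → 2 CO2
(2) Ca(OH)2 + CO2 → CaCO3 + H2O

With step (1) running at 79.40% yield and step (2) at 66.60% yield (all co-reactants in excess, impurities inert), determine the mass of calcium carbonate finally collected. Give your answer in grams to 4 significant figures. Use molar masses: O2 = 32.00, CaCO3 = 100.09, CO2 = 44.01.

Pure O2 = 246.5 × 0.7372 = 181.72 g.
n(O2) = 181.72 / 32.00 = 5.6787 mol.
Step 1 (O2:CO2 = 1:2): theoretical n(CO2) = 11.357 mol; at 79.40% yield, n(CO2) = 9.0178 mol.
Step 2 (CO2:CaCO3 = 1:1): theoretical n(CaCO3) = 9.0178 mol, so theoretical mass = 9.0178 × 100.09 = 902.60 g.
At 66.60% yield, actual mass of CaCO3 = 902.60 × 0.6660 = 601.13 g.

601.1 g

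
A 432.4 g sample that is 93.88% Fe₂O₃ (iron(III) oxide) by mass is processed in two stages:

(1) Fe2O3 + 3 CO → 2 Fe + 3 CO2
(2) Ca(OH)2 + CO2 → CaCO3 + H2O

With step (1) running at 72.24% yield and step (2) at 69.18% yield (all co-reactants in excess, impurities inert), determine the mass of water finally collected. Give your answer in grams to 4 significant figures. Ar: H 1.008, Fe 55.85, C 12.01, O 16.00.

Pure Fe2O3 = 432.4 × 0.9388 = 405.94 g.
M(Fe2O3) = 2(55.85) + 3(16.00) = 159.70 g/mol.
M(H2O) = 2(1.008) + 16.00 = 18.016 g/mol.
n(Fe2O3) = 405.94 / 159.70 = 2.5419 mol.
Step 1 (Fe2O3:CO2 = 1:3): theoretical n(CO2) = 7.6256 mol; at 72.24% yield, n(CO2) = 5.5087 mol.
Step 2 (CO2:H2O = 1:1): theoretical n(H2O) = 5.5087 mol, so theoretical mass = 5.5087 × 18.016 = 99.246 g.
At 69.18% yield, actual mass of H2O = 99.246 × 0.6918 = 68.658 g.

68.66 g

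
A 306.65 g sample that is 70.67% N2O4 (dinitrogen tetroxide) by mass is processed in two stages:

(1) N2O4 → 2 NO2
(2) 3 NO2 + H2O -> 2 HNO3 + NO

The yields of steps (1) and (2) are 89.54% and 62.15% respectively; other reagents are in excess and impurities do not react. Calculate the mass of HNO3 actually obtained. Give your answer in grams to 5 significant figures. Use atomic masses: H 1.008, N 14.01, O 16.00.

Pure N2O4 = 306.65 × 0.7067 = 216.710 g.
M(N2O4) = 2(14.01) + 4(16.00) = 92.02 g/mol.
M(HNO3) = 1.008 + 14.01 + 3(16.00) = 63.018 g/mol.
n(N2O4) = 216.710 / 92.02 = 2.35503 mol.
Step 1 (N2O4:NO2 = 1:2): theoretical n(NO2) = 4.71005 mol; at 89.54% yield, n(NO2) = 4.21738 mol.
Step 2 (NO2:HNO3 = 3:2): theoretical n(HNO3) = 2.81159 mol, so theoretical mass = 2.81159 × 63.018 = 177.181 g.
At 62.15% yield, actual mass of HNO3 = 177.181 × 0.6215 = 110.118 g.

110.12 g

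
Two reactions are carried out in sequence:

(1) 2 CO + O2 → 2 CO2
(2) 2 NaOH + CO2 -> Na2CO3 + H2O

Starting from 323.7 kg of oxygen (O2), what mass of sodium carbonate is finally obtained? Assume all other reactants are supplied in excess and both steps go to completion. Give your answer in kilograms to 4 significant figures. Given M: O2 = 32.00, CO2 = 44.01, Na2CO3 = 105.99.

323.7 kg = 323700 g.
n(O2) = 323700 / 32.00 = 10116 mol.
Step 1 gives a 1:2 ratio of O2 to CO2, so n(CO2) = 20231 mol.
In step 2 the CO2:Na2CO3 ratio is 1:1, so n(Na2CO3) = 20231 mol.
Mass of Na2CO3 = 20231 × 105.99 = 2.1443 × 10^6 g = 2144 kg.

2144 kg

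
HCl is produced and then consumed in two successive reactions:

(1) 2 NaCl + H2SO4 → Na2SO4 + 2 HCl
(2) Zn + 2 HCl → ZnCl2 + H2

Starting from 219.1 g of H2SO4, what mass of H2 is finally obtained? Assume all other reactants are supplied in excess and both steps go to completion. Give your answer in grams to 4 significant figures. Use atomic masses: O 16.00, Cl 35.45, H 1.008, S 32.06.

4.504 g

M(H2SO4) = 2(1.008) + 32.06 + 4(16.00) = 98.076 g/mol.
M(H2) = 2(1.008) = 2.016 g/mol.
n(H2SO4) = 219.10 / 98.076 = 2.2340 mol.
Step 1 gives a 1:2 ratio of H2SO4 to HCl, so n(HCl) = 4.4680 mol.
In step 2 the HCl:H2 ratio is 2:1, so n(H2) = 2.2340 mol.
Mass of H2 = 2.2340 × 2.016 = 4.5037 g.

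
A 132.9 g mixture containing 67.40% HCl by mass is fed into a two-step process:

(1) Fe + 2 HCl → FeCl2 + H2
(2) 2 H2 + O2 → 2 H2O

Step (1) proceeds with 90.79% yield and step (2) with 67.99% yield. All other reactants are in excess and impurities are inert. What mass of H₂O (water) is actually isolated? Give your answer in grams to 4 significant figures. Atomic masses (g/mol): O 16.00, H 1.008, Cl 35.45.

Pure HCl = 132.9 × 0.6740 = 89.575 g.
M(HCl) = 1.008 + 35.45 = 36.458 g/mol.
M(H2O) = 2(1.008) + 16.00 = 18.016 g/mol.
n(HCl) = 89.575 / 36.458 = 2.4569 mol.
Step 1 (HCl:H2 = 2:1): theoretical n(H2) = 1.2285 mol; at 90.79% yield, n(H2) = 1.1153 mol.
Step 2 (H2:H2O = 2:2): theoretical n(H2O) = 1.1153 mol, so theoretical mass = 1.1153 × 18.016 = 20.094 g.
At 67.99% yield, actual mass of H2O = 20.094 × 0.6799 = 13.662 g.

13.66 g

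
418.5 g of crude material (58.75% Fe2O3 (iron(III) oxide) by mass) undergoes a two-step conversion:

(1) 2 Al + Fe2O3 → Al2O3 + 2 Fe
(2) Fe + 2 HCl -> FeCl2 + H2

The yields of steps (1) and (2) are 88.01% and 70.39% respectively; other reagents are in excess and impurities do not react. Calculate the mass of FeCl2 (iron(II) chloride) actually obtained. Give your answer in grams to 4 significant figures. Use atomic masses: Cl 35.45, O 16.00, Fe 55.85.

Pure Fe2O3 = 418.5 × 0.5875 = 245.87 g.
M(Fe2O3) = 2(55.85) + 3(16.00) = 159.70 g/mol.
M(FeCl2) = 55.85 + 2(35.45) = 126.75 g/mol.
n(Fe2O3) = 245.87 / 159.70 = 1.5396 mol.
Step 1 (Fe2O3:Fe = 1:2): theoretical n(Fe) = 3.0791 mol; at 88.01% yield, n(Fe) = 2.7099 mol.
Step 2 (Fe:FeCl2 = 1:1): theoretical n(FeCl2) = 2.7099 mol, so theoretical mass = 2.7099 × 126.75 = 343.49 g.
At 70.39% yield, actual mass of FeCl2 = 343.49 × 0.7039 = 241.78 g.

241.8 g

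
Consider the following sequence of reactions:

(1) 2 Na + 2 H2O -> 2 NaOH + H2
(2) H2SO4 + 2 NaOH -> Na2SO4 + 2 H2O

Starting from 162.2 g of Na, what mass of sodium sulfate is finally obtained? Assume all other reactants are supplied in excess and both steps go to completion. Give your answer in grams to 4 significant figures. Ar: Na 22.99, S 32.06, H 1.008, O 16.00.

M(Na) = 22.99 g/mol.
M(Na2SO4) = 2(22.99) + 32.06 + 4(16.00) = 142.04 g/mol.
n(Na) = 162.20 / 22.99 = 7.0552 mol.
Step 1 gives a 2:2 ratio of Na to NaOH, so n(NaOH) = 7.0552 mol.
In step 2 the NaOH:Na2SO4 ratio is 2:1, so n(Na2SO4) = 3.5276 mol.
Mass of Na2SO4 = 3.5276 × 142.04 = 501.06 g.

501.1 g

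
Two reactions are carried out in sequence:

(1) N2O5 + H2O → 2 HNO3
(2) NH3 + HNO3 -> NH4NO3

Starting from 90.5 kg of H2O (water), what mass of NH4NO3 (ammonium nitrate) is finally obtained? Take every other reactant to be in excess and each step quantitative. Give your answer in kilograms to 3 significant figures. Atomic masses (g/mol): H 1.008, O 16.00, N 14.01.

804 kg

M(H2O) = 2(1.008) + 16.00 = 18.016 g/mol.
M(NH4NO3) = 2(14.01) + 4(1.008) + 3(16.00) = 80.052 g/mol.
90.5 kg = 90500 g.
n(H2O) = 90500 / 18.016 = 5023 mol.
Step 1 gives a 1:2 ratio of H2O to HNO3, so n(HNO3) = 10050 mol.
In step 2 the HNO3:NH4NO3 ratio is 1:1, so n(NH4NO3) = 10050 mol.
Mass of NH4NO3 = 10050 × 80.052 = 804300 g = 804 kg.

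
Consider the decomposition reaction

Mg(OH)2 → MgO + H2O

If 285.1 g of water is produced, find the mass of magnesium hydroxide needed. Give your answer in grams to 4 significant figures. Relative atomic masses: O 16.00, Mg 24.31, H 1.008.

M(H2O) = 2(1.008) + 16.00 = 18.016 g/mol.
M(Mg(OH)2) = 24.31 + 2(16.00) + 2(1.008) = 58.326 g/mol.
n(H2O) = 285.10 g / 18.016 g/mol = 15.825 mol.
From the equation the H2O:Mg(OH)2 mole ratio is 1:1, so n(Mg(OH)2) = 15.825 × 1/1 = 15.825 mol.
Mass of Mg(OH)2 = 15.825 mol × 58.326 g/mol = 923.00 g.

923.0 g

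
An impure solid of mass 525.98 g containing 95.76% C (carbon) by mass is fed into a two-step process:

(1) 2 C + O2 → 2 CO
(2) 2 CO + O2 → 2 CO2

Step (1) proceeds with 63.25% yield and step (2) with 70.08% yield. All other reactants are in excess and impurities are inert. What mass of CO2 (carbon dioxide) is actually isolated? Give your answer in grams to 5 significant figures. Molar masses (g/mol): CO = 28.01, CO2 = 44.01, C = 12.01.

818.12 g

Pure C = 525.98 × 0.9576 = 503.678 g.
n(C) = 503.678 / 12.01 = 41.9383 mol.
Step 1 (C:CO = 2:2): theoretical n(CO) = 41.9383 mol; at 63.25% yield, n(CO) = 26.5259 mol.
Step 2 (CO:CO2 = 2:2): theoretical n(CO2) = 26.5259 mol, so theoretical mass = 26.5259 × 44.01 = 1167.41 g.
At 70.08% yield, actual mass of CO2 = 1167.41 × 0.7008 = 818.119 g.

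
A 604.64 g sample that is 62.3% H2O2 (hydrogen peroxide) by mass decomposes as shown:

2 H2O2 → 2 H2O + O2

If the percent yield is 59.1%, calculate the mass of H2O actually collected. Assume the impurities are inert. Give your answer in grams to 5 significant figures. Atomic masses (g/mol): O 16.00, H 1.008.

Pure H2O2 available = 604.64 g × 0.623 = 376.691 g.
M(H2O2) = 2(1.008) + 2(16.00) = 34.016 g/mol.
M(H2O) = 2(1.008) + 16.00 = 18.016 g/mol.
n(H2O2) = 376.691 g / 34.016 g/mol = 11.0739 mol.
From the equation the H2O2:H2O mole ratio is 2:2, so n(H2O) = 11.0739 × 2/2 = 11.0739 mol.
Mass of H2O = 11.0739 mol × 18.016 g/mol = 199.508 g.
Actual mass collected = 199.508 g × 0.591 = 117.909 g.

117.91 g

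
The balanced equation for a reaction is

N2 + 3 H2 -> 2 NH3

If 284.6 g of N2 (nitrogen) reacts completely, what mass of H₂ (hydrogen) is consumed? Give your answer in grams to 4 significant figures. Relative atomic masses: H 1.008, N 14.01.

M(N2) = 2(14.01) = 28.02 g/mol.
M(H2) = 2(1.008) = 2.016 g/mol.
n(N2) = 284.60 g / 28.02 g/mol = 10.157 mol.
From the equation the N2:H2 mole ratio is 1:3, so n(H2) = 10.157 × 3/1 = 30.471 mol.
Mass of H2 = 30.471 mol × 2.016 g/mol = 61.430 g.

61.43 g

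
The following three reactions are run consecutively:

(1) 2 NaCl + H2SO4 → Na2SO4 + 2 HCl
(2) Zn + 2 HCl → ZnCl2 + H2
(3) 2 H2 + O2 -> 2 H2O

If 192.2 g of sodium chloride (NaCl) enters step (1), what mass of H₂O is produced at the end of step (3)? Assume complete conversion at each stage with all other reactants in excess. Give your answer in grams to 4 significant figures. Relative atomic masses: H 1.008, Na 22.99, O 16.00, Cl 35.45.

M(NaCl) = 22.99 + 35.45 = 58.44 g/mol.
M(H2O) = 2(1.008) + 16.00 = 18.016 g/mol.
n(NaCl) = 192.2 / 58.44 = 3.2888 mol.
Reaction (1): NaCl→HCl ratio 2:2 ⇒ n(HCl) = 3.2888 mol.
Reaction (2): HCl→H2 ratio 2:1 ⇒ n(H2) = 1.6444 mol.
Reaction (3): H2→H2O ratio 2:2 ⇒ n(H2O) = 1.6444 mol.
Mass of H2O = 1.6444 × 18.016 = 29.626 g.

29.63 g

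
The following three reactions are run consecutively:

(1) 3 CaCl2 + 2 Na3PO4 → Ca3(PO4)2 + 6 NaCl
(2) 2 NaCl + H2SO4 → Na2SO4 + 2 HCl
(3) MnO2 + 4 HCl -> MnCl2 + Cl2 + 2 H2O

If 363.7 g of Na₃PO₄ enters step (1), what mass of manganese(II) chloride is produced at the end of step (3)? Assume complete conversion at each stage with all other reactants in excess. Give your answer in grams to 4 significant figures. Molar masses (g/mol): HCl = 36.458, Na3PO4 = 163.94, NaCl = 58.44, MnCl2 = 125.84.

209.4 g

n(Na3PO4) = 363.7 / 163.94 = 2.2185 mol.
Reaction (1): Na3PO4→NaCl ratio 2:6 ⇒ n(NaCl) = 6.6555 mol.
Reaction (2): NaCl→HCl ratio 2:2 ⇒ n(HCl) = 6.6555 mol.
Reaction (3): HCl→MnCl2 ratio 4:1 ⇒ n(MnCl2) = 1.6639 mol.
Mass of MnCl2 = 1.6639 × 125.84 = 209.38 g.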